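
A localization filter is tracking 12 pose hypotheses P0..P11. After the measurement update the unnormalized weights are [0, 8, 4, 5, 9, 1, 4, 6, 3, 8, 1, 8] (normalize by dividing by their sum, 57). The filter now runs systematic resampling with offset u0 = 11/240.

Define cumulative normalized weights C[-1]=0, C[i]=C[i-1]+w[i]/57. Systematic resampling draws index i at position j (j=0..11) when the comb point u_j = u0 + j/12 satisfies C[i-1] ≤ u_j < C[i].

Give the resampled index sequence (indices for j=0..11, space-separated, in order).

C = [0, 8/57, 4/19, 17/57, 26/57, 9/19, 31/57, 37/57, 40/57, 16/19, 49/57, 1]
j=0: u_0=11/240 ∈ [0, 8/57) → index 1
j=1: u_1=31/240 ∈ [0, 8/57) → index 1
j=2: u_2=17/80 ∈ [4/19, 17/57) → index 3
j=3: u_3=71/240 ∈ [4/19, 17/57) → index 3
j=4: u_4=91/240 ∈ [17/57, 26/57) → index 4
j=5: u_5=37/80 ∈ [26/57, 9/19) → index 5
j=6: u_6=131/240 ∈ [31/57, 37/57) → index 7
j=7: u_7=151/240 ∈ [31/57, 37/57) → index 7
j=8: u_8=57/80 ∈ [40/57, 16/19) → index 9
j=9: u_9=191/240 ∈ [40/57, 16/19) → index 9
j=10: u_10=211/240 ∈ [49/57, 1) → index 11
j=11: u_11=77/80 ∈ [49/57, 1) → index 11

1 1 3 3 4 5 7 7 9 9 11 11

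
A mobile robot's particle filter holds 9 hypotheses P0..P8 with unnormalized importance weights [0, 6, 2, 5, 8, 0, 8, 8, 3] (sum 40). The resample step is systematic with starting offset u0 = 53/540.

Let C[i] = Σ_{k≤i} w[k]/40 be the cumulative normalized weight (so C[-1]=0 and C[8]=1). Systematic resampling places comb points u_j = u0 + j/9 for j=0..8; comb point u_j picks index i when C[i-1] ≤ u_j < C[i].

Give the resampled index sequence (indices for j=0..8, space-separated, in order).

C = [0, 3/20, 1/5, 13/40, 21/40, 21/40, 29/40, 37/40, 1]
j=0: u_0=53/540 ∈ [0, 3/20) → index 1
j=1: u_1=113/540 ∈ [1/5, 13/40) → index 3
j=2: u_2=173/540 ∈ [1/5, 13/40) → index 3
j=3: u_3=233/540 ∈ [13/40, 21/40) → index 4
j=4: u_4=293/540 ∈ [21/40, 29/40) → index 6
j=5: u_5=353/540 ∈ [21/40, 29/40) → index 6
j=6: u_6=413/540 ∈ [29/40, 37/40) → index 7
j=7: u_7=473/540 ∈ [29/40, 37/40) → index 7
j=8: u_8=533/540 ∈ [37/40, 1) → index 8

1 3 3 4 6 6 7 7 8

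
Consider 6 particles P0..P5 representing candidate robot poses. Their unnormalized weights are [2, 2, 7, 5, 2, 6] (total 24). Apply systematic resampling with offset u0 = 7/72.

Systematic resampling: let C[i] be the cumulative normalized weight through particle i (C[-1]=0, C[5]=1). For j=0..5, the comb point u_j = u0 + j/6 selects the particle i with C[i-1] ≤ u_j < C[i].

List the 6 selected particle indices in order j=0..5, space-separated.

1 2 2 3 5 5

C = [1/12, 1/6, 11/24, 2/3, 3/4, 1]
j=0: u_0=7/72 ∈ [1/12, 1/6) → index 1
j=1: u_1=19/72 ∈ [1/6, 11/24) → index 2
j=2: u_2=31/72 ∈ [1/6, 11/24) → index 2
j=3: u_3=43/72 ∈ [11/24, 2/3) → index 3
j=4: u_4=55/72 ∈ [3/4, 1) → index 5
j=5: u_5=67/72 ∈ [3/4, 1) → index 5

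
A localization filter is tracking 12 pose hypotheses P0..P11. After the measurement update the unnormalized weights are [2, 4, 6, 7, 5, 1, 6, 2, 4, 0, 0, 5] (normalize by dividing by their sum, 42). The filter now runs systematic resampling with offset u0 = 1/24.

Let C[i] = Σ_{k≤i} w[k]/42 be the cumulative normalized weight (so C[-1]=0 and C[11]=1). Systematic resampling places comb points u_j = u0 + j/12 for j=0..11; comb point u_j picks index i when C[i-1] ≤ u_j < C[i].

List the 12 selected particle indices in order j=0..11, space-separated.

C = [1/21, 1/7, 2/7, 19/42, 4/7, 25/42, 31/42, 11/14, 37/42, 37/42, 37/42, 1]
j=0: u_0=1/24 ∈ [0, 1/21) → index 0
j=1: u_1=1/8 ∈ [1/21, 1/7) → index 1
j=2: u_2=5/24 ∈ [1/7, 2/7) → index 2
j=3: u_3=7/24 ∈ [2/7, 19/42) → index 3
j=4: u_4=3/8 ∈ [2/7, 19/42) → index 3
j=5: u_5=11/24 ∈ [19/42, 4/7) → index 4
j=6: u_6=13/24 ∈ [19/42, 4/7) → index 4
j=7: u_7=5/8 ∈ [25/42, 31/42) → index 6
j=8: u_8=17/24 ∈ [25/42, 31/42) → index 6
j=9: u_9=19/24 ∈ [11/14, 37/42) → index 8
j=10: u_10=7/8 ∈ [11/14, 37/42) → index 8
j=11: u_11=23/24 ∈ [37/42, 1) → index 11

0 1 2 3 3 4 4 6 6 8 8 11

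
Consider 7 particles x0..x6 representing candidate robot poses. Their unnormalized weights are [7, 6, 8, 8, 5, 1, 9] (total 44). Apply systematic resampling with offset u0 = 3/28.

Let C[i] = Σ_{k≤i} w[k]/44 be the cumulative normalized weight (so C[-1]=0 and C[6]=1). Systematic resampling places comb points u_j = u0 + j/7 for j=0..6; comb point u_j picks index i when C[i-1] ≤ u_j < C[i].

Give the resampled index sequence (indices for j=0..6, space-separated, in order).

0 1 2 3 4 6 6

C = [7/44, 13/44, 21/44, 29/44, 17/22, 35/44, 1]
j=0: u_0=3/28 ∈ [0, 7/44) → index 0
j=1: u_1=1/4 ∈ [7/44, 13/44) → index 1
j=2: u_2=11/28 ∈ [13/44, 21/44) → index 2
j=3: u_3=15/28 ∈ [21/44, 29/44) → index 3
j=4: u_4=19/28 ∈ [29/44, 17/22) → index 4
j=5: u_5=23/28 ∈ [35/44, 1) → index 6
j=6: u_6=27/28 ∈ [35/44, 1) → index 6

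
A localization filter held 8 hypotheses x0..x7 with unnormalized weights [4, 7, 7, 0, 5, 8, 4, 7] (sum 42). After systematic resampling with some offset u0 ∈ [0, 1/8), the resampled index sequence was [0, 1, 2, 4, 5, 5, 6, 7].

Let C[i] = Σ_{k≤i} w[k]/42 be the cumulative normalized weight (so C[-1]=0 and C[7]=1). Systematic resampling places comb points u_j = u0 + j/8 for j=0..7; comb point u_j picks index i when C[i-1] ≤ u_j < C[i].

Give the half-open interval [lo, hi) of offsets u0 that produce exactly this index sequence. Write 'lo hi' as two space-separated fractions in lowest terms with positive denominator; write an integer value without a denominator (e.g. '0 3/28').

3/56 1/12

C = [2/21, 11/42, 3/7, 3/7, 23/42, 31/42, 5/6, 1]
j=0 picked index 0: u0 ∈ [0, 2/21)
j=1 picked index 1: u0 ∈ [-5/168, 23/168)
j=2 picked index 2: u0 ∈ [1/84, 5/28)
j=3 picked index 4: u0 ∈ [3/56, 29/168)
j=4 picked index 5: u0 ∈ [1/21, 5/21)
j=5 picked index 5: u0 ∈ [-13/168, 19/168)
j=6 picked index 6: u0 ∈ [-1/84, 1/12)
j=7 picked index 7: u0 ∈ [-1/24, 1/8)
intersection: [3/56, 1/12)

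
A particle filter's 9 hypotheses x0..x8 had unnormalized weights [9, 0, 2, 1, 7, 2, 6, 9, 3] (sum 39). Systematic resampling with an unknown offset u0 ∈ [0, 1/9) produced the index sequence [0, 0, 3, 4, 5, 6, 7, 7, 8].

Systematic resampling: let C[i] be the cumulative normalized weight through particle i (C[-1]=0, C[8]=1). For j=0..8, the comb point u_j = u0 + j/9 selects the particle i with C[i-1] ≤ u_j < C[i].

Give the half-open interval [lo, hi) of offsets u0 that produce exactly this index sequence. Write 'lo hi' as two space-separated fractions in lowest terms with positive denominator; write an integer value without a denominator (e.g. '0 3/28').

7/117 10/117

C = [3/13, 3/13, 11/39, 4/13, 19/39, 7/13, 9/13, 12/13, 1]
j=0 picked index 0: u0 ∈ [0, 3/13)
j=1 picked index 0: u0 ∈ [-1/9, 14/117)
j=2 picked index 3: u0 ∈ [7/117, 10/117)
j=3 picked index 4: u0 ∈ [-1/39, 2/13)
j=4 picked index 5: u0 ∈ [5/117, 11/117)
j=5 picked index 6: u0 ∈ [-2/117, 16/117)
j=6 picked index 7: u0 ∈ [1/39, 10/39)
j=7 picked index 7: u0 ∈ [-10/117, 17/117)
j=8 picked index 8: u0 ∈ [4/117, 1/9)
intersection: [7/117, 10/117)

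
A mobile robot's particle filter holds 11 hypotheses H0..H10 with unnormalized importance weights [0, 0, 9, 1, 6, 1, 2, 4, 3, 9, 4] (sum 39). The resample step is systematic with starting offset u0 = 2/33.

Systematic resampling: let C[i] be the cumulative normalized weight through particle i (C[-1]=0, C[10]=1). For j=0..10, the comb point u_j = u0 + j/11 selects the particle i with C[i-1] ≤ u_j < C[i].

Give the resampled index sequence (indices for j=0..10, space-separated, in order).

C = [0, 0, 3/13, 10/39, 16/39, 17/39, 19/39, 23/39, 2/3, 35/39, 1]
j=0: u_0=2/33 ∈ [0, 3/13) → index 2
j=1: u_1=5/33 ∈ [0, 3/13) → index 2
j=2: u_2=8/33 ∈ [3/13, 10/39) → index 3
j=3: u_3=1/3 ∈ [10/39, 16/39) → index 4
j=4: u_4=14/33 ∈ [16/39, 17/39) → index 5
j=5: u_5=17/33 ∈ [19/39, 23/39) → index 7
j=6: u_6=20/33 ∈ [23/39, 2/3) → index 8
j=7: u_7=23/33 ∈ [2/3, 35/39) → index 9
j=8: u_8=26/33 ∈ [2/3, 35/39) → index 9
j=9: u_9=29/33 ∈ [2/3, 35/39) → index 9
j=10: u_10=32/33 ∈ [35/39, 1) → index 10

2 2 3 4 5 7 8 9 9 9 10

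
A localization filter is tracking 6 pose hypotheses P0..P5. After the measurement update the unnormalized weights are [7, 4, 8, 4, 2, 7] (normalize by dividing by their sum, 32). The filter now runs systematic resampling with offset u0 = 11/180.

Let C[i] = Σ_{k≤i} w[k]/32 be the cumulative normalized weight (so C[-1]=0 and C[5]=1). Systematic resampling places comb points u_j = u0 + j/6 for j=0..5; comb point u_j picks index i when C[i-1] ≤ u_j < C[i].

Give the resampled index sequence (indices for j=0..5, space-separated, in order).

0 1 2 2 4 5

C = [7/32, 11/32, 19/32, 23/32, 25/32, 1]
j=0: u_0=11/180 ∈ [0, 7/32) → index 0
j=1: u_1=41/180 ∈ [7/32, 11/32) → index 1
j=2: u_2=71/180 ∈ [11/32, 19/32) → index 2
j=3: u_3=101/180 ∈ [11/32, 19/32) → index 2
j=4: u_4=131/180 ∈ [23/32, 25/32) → index 4
j=5: u_5=161/180 ∈ [25/32, 1) → index 5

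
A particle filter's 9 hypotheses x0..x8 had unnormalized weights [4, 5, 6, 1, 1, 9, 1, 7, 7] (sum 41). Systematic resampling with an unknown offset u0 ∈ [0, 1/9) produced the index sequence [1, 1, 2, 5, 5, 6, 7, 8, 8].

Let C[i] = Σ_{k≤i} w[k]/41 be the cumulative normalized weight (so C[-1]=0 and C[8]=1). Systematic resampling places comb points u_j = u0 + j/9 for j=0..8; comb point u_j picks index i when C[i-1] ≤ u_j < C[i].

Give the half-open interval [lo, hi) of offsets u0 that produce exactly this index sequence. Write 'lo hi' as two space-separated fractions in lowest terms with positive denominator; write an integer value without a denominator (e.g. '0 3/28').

4/41 38/369

C = [4/41, 9/41, 15/41, 16/41, 17/41, 26/41, 27/41, 34/41, 1]
j=0 picked index 1: u0 ∈ [4/41, 9/41)
j=1 picked index 1: u0 ∈ [-5/369, 40/369)
j=2 picked index 2: u0 ∈ [-1/369, 53/369)
j=3 picked index 5: u0 ∈ [10/123, 37/123)
j=4 picked index 5: u0 ∈ [-11/369, 70/369)
j=5 picked index 6: u0 ∈ [29/369, 38/369)
j=6 picked index 7: u0 ∈ [-1/123, 20/123)
j=7 picked index 8: u0 ∈ [19/369, 2/9)
j=8 picked index 8: u0 ∈ [-22/369, 1/9)
intersection: [4/41, 38/369)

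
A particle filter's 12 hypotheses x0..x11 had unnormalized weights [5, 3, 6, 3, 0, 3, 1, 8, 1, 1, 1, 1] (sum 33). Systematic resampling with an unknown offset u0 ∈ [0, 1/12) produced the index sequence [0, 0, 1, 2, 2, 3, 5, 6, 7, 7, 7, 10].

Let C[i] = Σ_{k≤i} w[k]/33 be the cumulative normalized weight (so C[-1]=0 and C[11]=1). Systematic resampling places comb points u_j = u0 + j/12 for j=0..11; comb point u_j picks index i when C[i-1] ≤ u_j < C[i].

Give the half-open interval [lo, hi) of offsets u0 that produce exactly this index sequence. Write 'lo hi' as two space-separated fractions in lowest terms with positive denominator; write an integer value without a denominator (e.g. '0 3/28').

1/44 1/22

C = [5/33, 8/33, 14/33, 17/33, 17/33, 20/33, 7/11, 29/33, 10/11, 31/33, 32/33, 1]
j=0 picked index 0: u0 ∈ [0, 5/33)
j=1 picked index 0: u0 ∈ [-1/12, 3/44)
j=2 picked index 1: u0 ∈ [-1/66, 5/66)
j=3 picked index 2: u0 ∈ [-1/132, 23/132)
j=4 picked index 2: u0 ∈ [-1/11, 1/11)
j=5 picked index 3: u0 ∈ [1/132, 13/132)
j=6 picked index 5: u0 ∈ [1/66, 7/66)
j=7 picked index 6: u0 ∈ [1/44, 7/132)
j=8 picked index 7: u0 ∈ [-1/33, 7/33)
j=9 picked index 7: u0 ∈ [-5/44, 17/132)
j=10 picked index 7: u0 ∈ [-13/66, 1/22)
j=11 picked index 10: u0 ∈ [1/44, 7/132)
intersection: [1/44, 1/22)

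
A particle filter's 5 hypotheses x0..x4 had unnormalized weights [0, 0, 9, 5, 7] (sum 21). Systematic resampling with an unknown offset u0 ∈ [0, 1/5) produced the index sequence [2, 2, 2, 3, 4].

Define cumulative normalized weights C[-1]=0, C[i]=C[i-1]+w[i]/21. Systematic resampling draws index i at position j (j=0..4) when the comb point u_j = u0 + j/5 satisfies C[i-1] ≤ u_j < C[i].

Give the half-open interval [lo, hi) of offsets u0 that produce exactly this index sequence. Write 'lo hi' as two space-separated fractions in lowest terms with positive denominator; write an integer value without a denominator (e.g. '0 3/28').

0 1/35

C = [0, 0, 3/7, 2/3, 1]
j=0 picked index 2: u0 ∈ [0, 3/7)
j=1 picked index 2: u0 ∈ [-1/5, 8/35)
j=2 picked index 2: u0 ∈ [-2/5, 1/35)
j=3 picked index 3: u0 ∈ [-6/35, 1/15)
j=4 picked index 4: u0 ∈ [-2/15, 1/5)
intersection: [0, 1/35)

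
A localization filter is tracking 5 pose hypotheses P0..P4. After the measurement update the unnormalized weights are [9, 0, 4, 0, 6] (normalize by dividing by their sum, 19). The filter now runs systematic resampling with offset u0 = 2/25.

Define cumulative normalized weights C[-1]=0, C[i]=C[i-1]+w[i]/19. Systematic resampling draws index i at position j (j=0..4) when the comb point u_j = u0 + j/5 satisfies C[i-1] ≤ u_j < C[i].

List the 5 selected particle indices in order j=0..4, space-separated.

C = [9/19, 9/19, 13/19, 13/19, 1]
j=0: u_0=2/25 ∈ [0, 9/19) → index 0
j=1: u_1=7/25 ∈ [0, 9/19) → index 0
j=2: u_2=12/25 ∈ [9/19, 13/19) → index 2
j=3: u_3=17/25 ∈ [9/19, 13/19) → index 2
j=4: u_4=22/25 ∈ [13/19, 1) → index 4

0 0 2 2 4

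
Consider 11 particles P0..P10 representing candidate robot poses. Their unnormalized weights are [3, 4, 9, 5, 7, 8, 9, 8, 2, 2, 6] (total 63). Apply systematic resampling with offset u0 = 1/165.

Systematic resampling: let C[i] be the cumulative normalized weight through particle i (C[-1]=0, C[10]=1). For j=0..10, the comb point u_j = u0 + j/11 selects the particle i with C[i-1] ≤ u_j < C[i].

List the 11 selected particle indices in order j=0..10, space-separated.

C = [1/21, 1/9, 16/63, 1/3, 4/9, 4/7, 5/7, 53/63, 55/63, 19/21, 1]
j=0: u_0=1/165 ∈ [0, 1/21) → index 0
j=1: u_1=16/165 ∈ [1/21, 1/9) → index 1
j=2: u_2=31/165 ∈ [1/9, 16/63) → index 2
j=3: u_3=46/165 ∈ [16/63, 1/3) → index 3
j=4: u_4=61/165 ∈ [1/3, 4/9) → index 4
j=5: u_5=76/165 ∈ [4/9, 4/7) → index 5
j=6: u_6=91/165 ∈ [4/9, 4/7) → index 5
j=7: u_7=106/165 ∈ [4/7, 5/7) → index 6
j=8: u_8=11/15 ∈ [5/7, 53/63) → index 7
j=9: u_9=136/165 ∈ [5/7, 53/63) → index 7
j=10: u_10=151/165 ∈ [19/21, 1) → index 10

0 1 2 3 4 5 5 6 7 7 10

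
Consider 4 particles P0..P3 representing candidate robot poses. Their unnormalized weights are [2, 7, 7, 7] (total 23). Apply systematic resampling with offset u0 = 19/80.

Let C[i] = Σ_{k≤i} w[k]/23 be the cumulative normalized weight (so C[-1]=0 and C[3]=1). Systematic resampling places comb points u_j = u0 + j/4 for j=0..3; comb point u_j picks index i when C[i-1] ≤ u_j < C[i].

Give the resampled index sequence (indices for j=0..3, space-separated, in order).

C = [2/23, 9/23, 16/23, 1]
j=0: u_0=19/80 ∈ [2/23, 9/23) → index 1
j=1: u_1=39/80 ∈ [9/23, 16/23) → index 2
j=2: u_2=59/80 ∈ [16/23, 1) → index 3
j=3: u_3=79/80 ∈ [16/23, 1) → index 3

1 2 3 3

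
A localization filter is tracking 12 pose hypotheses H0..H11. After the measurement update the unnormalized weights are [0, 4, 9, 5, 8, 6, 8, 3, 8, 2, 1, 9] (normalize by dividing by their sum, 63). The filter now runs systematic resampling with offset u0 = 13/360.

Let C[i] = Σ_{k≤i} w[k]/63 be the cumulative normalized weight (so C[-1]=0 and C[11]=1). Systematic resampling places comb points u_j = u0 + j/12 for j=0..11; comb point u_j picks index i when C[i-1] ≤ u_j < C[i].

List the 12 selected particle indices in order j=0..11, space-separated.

1 2 2 4 4 5 6 6 8 8 11 11

C = [0, 4/63, 13/63, 2/7, 26/63, 32/63, 40/63, 43/63, 17/21, 53/63, 6/7, 1]
j=0: u_0=13/360 ∈ [0, 4/63) → index 1
j=1: u_1=43/360 ∈ [4/63, 13/63) → index 2
j=2: u_2=73/360 ∈ [4/63, 13/63) → index 2
j=3: u_3=103/360 ∈ [2/7, 26/63) → index 4
j=4: u_4=133/360 ∈ [2/7, 26/63) → index 4
j=5: u_5=163/360 ∈ [26/63, 32/63) → index 5
j=6: u_6=193/360 ∈ [32/63, 40/63) → index 6
j=7: u_7=223/360 ∈ [32/63, 40/63) → index 6
j=8: u_8=253/360 ∈ [43/63, 17/21) → index 8
j=9: u_9=283/360 ∈ [43/63, 17/21) → index 8
j=10: u_10=313/360 ∈ [6/7, 1) → index 11
j=11: u_11=343/360 ∈ [6/7, 1) → index 11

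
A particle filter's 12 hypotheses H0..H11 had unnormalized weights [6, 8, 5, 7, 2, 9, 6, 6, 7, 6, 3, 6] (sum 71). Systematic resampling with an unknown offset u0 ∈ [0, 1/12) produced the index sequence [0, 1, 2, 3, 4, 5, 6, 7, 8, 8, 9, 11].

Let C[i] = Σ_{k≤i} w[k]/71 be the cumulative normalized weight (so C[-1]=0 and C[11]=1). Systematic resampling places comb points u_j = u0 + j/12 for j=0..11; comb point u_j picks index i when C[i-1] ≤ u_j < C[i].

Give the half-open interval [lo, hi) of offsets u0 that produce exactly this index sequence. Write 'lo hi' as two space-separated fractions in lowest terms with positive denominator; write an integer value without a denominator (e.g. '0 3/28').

C = [6/71, 14/71, 19/71, 26/71, 28/71, 37/71, 43/71, 49/71, 56/71, 62/71, 65/71, 1]
j=0 picked index 0: u0 ∈ [0, 6/71)
j=1 picked index 1: u0 ∈ [1/852, 97/852)
j=2 picked index 2: u0 ∈ [13/426, 43/426)
j=3 picked index 3: u0 ∈ [5/284, 33/284)
j=4 picked index 4: u0 ∈ [7/213, 13/213)
j=5 picked index 5: u0 ∈ [-19/852, 89/852)
j=6 picked index 6: u0 ∈ [3/142, 15/142)
j=7 picked index 7: u0 ∈ [19/852, 91/852)
j=8 picked index 8: u0 ∈ [5/213, 26/213)
j=9 picked index 8: u0 ∈ [-17/284, 11/284)
j=10 picked index 9: u0 ∈ [-19/426, 17/426)
j=11 picked index 11: u0 ∈ [-1/852, 1/12)
intersection: [7/213, 11/284)

7/213 11/284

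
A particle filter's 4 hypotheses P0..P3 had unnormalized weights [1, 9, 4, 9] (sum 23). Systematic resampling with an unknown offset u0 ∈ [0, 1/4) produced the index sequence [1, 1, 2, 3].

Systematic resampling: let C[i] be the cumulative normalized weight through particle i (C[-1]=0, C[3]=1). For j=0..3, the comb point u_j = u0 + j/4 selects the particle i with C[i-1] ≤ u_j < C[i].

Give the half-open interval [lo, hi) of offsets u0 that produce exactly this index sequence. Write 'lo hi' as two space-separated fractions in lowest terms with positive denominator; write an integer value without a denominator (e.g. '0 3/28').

C = [1/23, 10/23, 14/23, 1]
j=0 picked index 1: u0 ∈ [1/23, 10/23)
j=1 picked index 1: u0 ∈ [-19/92, 17/92)
j=2 picked index 2: u0 ∈ [-3/46, 5/46)
j=3 picked index 3: u0 ∈ [-13/92, 1/4)
intersection: [1/23, 5/46)

1/23 5/46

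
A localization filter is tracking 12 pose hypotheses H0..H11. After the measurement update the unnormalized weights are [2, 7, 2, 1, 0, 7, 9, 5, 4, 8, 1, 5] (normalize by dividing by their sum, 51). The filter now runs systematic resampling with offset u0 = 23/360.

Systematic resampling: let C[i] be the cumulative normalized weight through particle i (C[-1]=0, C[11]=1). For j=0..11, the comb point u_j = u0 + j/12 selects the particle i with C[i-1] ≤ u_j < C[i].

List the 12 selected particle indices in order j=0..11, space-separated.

1 1 3 5 6 6 7 8 9 9 10 11

C = [2/51, 3/17, 11/51, 4/17, 4/17, 19/51, 28/51, 11/17, 37/51, 15/17, 46/51, 1]
j=0: u_0=23/360 ∈ [2/51, 3/17) → index 1
j=1: u_1=53/360 ∈ [2/51, 3/17) → index 1
j=2: u_2=83/360 ∈ [11/51, 4/17) → index 3
j=3: u_3=113/360 ∈ [4/17, 19/51) → index 5
j=4: u_4=143/360 ∈ [19/51, 28/51) → index 6
j=5: u_5=173/360 ∈ [19/51, 28/51) → index 6
j=6: u_6=203/360 ∈ [28/51, 11/17) → index 7
j=7: u_7=233/360 ∈ [11/17, 37/51) → index 8
j=8: u_8=263/360 ∈ [37/51, 15/17) → index 9
j=9: u_9=293/360 ∈ [37/51, 15/17) → index 9
j=10: u_10=323/360 ∈ [15/17, 46/51) → index 10
j=11: u_11=353/360 ∈ [46/51, 1) → index 11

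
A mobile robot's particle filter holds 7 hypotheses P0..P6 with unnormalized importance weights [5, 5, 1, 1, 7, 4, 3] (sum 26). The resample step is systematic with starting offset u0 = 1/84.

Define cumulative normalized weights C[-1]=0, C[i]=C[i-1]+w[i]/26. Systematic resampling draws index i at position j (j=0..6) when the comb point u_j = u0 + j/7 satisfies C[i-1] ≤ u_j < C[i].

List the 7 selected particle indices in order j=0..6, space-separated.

0 0 1 3 4 4 5

C = [5/26, 5/13, 11/26, 6/13, 19/26, 23/26, 1]
j=0: u_0=1/84 ∈ [0, 5/26) → index 0
j=1: u_1=13/84 ∈ [0, 5/26) → index 0
j=2: u_2=25/84 ∈ [5/26, 5/13) → index 1
j=3: u_3=37/84 ∈ [11/26, 6/13) → index 3
j=4: u_4=7/12 ∈ [6/13, 19/26) → index 4
j=5: u_5=61/84 ∈ [6/13, 19/26) → index 4
j=6: u_6=73/84 ∈ [19/26, 23/26) → index 5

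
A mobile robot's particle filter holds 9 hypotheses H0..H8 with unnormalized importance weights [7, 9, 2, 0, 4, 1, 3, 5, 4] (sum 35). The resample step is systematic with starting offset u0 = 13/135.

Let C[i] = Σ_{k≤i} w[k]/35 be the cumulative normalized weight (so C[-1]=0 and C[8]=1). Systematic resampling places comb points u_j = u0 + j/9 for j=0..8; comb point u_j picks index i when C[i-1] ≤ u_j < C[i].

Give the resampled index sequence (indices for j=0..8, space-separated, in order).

C = [1/5, 16/35, 18/35, 18/35, 22/35, 23/35, 26/35, 31/35, 1]
j=0: u_0=13/135 ∈ [0, 1/5) → index 0
j=1: u_1=28/135 ∈ [1/5, 16/35) → index 1
j=2: u_2=43/135 ∈ [1/5, 16/35) → index 1
j=3: u_3=58/135 ∈ [1/5, 16/35) → index 1
j=4: u_4=73/135 ∈ [18/35, 22/35) → index 4
j=5: u_5=88/135 ∈ [22/35, 23/35) → index 5
j=6: u_6=103/135 ∈ [26/35, 31/35) → index 7
j=7: u_7=118/135 ∈ [26/35, 31/35) → index 7
j=8: u_8=133/135 ∈ [31/35, 1) → index 8

0 1 1 1 4 5 7 7 8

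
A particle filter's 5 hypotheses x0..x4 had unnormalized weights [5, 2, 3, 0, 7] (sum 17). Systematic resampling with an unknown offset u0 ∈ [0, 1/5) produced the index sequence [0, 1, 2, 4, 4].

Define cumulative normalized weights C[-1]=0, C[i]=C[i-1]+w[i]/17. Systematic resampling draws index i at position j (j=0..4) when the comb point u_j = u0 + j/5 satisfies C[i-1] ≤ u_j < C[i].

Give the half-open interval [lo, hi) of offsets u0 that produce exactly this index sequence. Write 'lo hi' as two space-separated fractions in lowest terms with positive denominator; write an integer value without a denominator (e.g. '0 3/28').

8/85 16/85

C = [5/17, 7/17, 10/17, 10/17, 1]
j=0 picked index 0: u0 ∈ [0, 5/17)
j=1 picked index 1: u0 ∈ [8/85, 18/85)
j=2 picked index 2: u0 ∈ [1/85, 16/85)
j=3 picked index 4: u0 ∈ [-1/85, 2/5)
j=4 picked index 4: u0 ∈ [-18/85, 1/5)
intersection: [8/85, 16/85)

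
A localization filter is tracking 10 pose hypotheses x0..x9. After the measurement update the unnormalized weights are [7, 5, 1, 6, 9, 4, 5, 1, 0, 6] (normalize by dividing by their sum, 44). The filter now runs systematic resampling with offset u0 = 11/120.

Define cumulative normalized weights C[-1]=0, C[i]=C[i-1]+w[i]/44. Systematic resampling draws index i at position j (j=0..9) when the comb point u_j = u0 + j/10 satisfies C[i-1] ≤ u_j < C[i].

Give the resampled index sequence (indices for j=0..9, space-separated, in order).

0 1 2 3 4 4 5 6 9 9

C = [7/44, 3/11, 13/44, 19/44, 7/11, 8/11, 37/44, 19/22, 19/22, 1]
j=0: u_0=11/120 ∈ [0, 7/44) → index 0
j=1: u_1=23/120 ∈ [7/44, 3/11) → index 1
j=2: u_2=7/24 ∈ [3/11, 13/44) → index 2
j=3: u_3=47/120 ∈ [13/44, 19/44) → index 3
j=4: u_4=59/120 ∈ [19/44, 7/11) → index 4
j=5: u_5=71/120 ∈ [19/44, 7/11) → index 4
j=6: u_6=83/120 ∈ [7/11, 8/11) → index 5
j=7: u_7=19/24 ∈ [8/11, 37/44) → index 6
j=8: u_8=107/120 ∈ [19/22, 1) → index 9
j=9: u_9=119/120 ∈ [19/22, 1) → index 9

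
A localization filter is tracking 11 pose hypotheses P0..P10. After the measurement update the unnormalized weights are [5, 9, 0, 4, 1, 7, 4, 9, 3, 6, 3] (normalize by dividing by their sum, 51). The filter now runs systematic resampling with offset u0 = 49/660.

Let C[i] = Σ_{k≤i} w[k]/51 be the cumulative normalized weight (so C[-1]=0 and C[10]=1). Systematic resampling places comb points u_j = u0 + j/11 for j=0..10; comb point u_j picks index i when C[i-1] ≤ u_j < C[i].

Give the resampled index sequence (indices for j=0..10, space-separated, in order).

C = [5/51, 14/51, 14/51, 6/17, 19/51, 26/51, 10/17, 13/17, 14/17, 16/17, 1]
j=0: u_0=49/660 ∈ [0, 5/51) → index 0
j=1: u_1=109/660 ∈ [5/51, 14/51) → index 1
j=2: u_2=169/660 ∈ [5/51, 14/51) → index 1
j=3: u_3=229/660 ∈ [14/51, 6/17) → index 3
j=4: u_4=289/660 ∈ [19/51, 26/51) → index 5
j=5: u_5=349/660 ∈ [26/51, 10/17) → index 6
j=6: u_6=409/660 ∈ [10/17, 13/17) → index 7
j=7: u_7=469/660 ∈ [10/17, 13/17) → index 7
j=8: u_8=529/660 ∈ [13/17, 14/17) → index 8
j=9: u_9=589/660 ∈ [14/17, 16/17) → index 9
j=10: u_10=59/60 ∈ [16/17, 1) → index 10

0 1 1 3 5 6 7 7 8 9 10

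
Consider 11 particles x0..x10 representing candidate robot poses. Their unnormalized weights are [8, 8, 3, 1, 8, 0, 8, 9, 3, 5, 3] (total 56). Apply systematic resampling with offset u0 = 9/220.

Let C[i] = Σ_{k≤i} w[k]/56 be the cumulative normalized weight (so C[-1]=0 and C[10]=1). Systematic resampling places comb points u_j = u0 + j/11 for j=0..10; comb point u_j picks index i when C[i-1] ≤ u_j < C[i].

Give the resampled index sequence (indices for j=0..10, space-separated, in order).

0 0 1 2 4 4 6 7 7 9 10

C = [1/7, 2/7, 19/56, 5/14, 1/2, 1/2, 9/14, 45/56, 6/7, 53/56, 1]
j=0: u_0=9/220 ∈ [0, 1/7) → index 0
j=1: u_1=29/220 ∈ [0, 1/7) → index 0
j=2: u_2=49/220 ∈ [1/7, 2/7) → index 1
j=3: u_3=69/220 ∈ [2/7, 19/56) → index 2
j=4: u_4=89/220 ∈ [5/14, 1/2) → index 4
j=5: u_5=109/220 ∈ [5/14, 1/2) → index 4
j=6: u_6=129/220 ∈ [1/2, 9/14) → index 6
j=7: u_7=149/220 ∈ [9/14, 45/56) → index 7
j=8: u_8=169/220 ∈ [9/14, 45/56) → index 7
j=9: u_9=189/220 ∈ [6/7, 53/56) → index 9
j=10: u_10=19/20 ∈ [53/56, 1) → index 10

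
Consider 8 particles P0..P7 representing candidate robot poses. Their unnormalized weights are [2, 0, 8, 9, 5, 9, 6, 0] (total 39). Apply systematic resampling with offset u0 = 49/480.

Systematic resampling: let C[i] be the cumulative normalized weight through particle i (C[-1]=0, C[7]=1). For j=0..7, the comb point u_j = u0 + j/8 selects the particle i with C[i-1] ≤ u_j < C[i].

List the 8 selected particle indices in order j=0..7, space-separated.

2 2 3 3 4 5 6 6

C = [2/39, 2/39, 10/39, 19/39, 8/13, 11/13, 1, 1]
j=0: u_0=49/480 ∈ [2/39, 10/39) → index 2
j=1: u_1=109/480 ∈ [2/39, 10/39) → index 2
j=2: u_2=169/480 ∈ [10/39, 19/39) → index 3
j=3: u_3=229/480 ∈ [10/39, 19/39) → index 3
j=4: u_4=289/480 ∈ [19/39, 8/13) → index 4
j=5: u_5=349/480 ∈ [8/13, 11/13) → index 5
j=6: u_6=409/480 ∈ [11/13, 1) → index 6
j=7: u_7=469/480 ∈ [11/13, 1) → index 6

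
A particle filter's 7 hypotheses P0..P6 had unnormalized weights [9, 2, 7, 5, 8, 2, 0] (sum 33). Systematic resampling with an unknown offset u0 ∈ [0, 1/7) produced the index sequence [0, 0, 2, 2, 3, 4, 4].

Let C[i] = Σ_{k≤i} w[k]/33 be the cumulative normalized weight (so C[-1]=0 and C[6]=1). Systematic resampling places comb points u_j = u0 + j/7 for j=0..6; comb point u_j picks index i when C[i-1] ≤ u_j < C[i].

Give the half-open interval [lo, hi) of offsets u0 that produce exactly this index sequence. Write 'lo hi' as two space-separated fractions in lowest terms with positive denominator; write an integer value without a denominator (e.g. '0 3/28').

C = [3/11, 1/3, 6/11, 23/33, 31/33, 1, 1]
j=0 picked index 0: u0 ∈ [0, 3/11)
j=1 picked index 0: u0 ∈ [-1/7, 10/77)
j=2 picked index 2: u0 ∈ [1/21, 20/77)
j=3 picked index 2: u0 ∈ [-2/21, 9/77)
j=4 picked index 3: u0 ∈ [-2/77, 29/231)
j=5 picked index 4: u0 ∈ [-4/231, 52/231)
j=6 picked index 4: u0 ∈ [-37/231, 19/231)
intersection: [1/21, 19/231)

1/21 19/231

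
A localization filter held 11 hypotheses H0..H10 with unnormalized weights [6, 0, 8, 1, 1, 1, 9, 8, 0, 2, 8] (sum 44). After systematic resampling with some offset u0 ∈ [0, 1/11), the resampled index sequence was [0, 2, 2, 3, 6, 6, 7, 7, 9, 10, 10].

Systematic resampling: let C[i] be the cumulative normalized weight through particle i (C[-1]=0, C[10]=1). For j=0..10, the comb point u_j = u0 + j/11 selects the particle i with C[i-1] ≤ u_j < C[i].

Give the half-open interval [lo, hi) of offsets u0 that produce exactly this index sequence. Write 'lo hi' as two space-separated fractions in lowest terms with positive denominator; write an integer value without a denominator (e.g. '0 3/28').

1/22 3/44

C = [3/22, 3/22, 7/22, 15/44, 4/11, 17/44, 13/22, 17/22, 17/22, 9/11, 1]
j=0 picked index 0: u0 ∈ [0, 3/22)
j=1 picked index 2: u0 ∈ [1/22, 5/22)
j=2 picked index 2: u0 ∈ [-1/22, 3/22)
j=3 picked index 3: u0 ∈ [1/22, 3/44)
j=4 picked index 6: u0 ∈ [1/44, 5/22)
j=5 picked index 6: u0 ∈ [-3/44, 3/22)
j=6 picked index 7: u0 ∈ [1/22, 5/22)
j=7 picked index 7: u0 ∈ [-1/22, 3/22)
j=8 picked index 9: u0 ∈ [1/22, 1/11)
j=9 picked index 10: u0 ∈ [0, 2/11)
j=10 picked index 10: u0 ∈ [-1/11, 1/11)
intersection: [1/22, 3/44)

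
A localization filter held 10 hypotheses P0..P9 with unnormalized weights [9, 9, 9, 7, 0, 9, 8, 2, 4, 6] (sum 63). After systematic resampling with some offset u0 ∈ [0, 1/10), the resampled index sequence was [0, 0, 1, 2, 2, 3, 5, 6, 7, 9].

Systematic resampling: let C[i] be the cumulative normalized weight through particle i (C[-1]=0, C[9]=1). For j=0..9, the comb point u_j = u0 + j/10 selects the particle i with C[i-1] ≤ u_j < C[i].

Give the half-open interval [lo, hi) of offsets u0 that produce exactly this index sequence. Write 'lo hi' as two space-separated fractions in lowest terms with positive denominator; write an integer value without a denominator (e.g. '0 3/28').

1/105 1/35

C = [1/7, 2/7, 3/7, 34/63, 34/63, 43/63, 17/21, 53/63, 19/21, 1]
j=0 picked index 0: u0 ∈ [0, 1/7)
j=1 picked index 0: u0 ∈ [-1/10, 3/70)
j=2 picked index 1: u0 ∈ [-2/35, 3/35)
j=3 picked index 2: u0 ∈ [-1/70, 9/70)
j=4 picked index 2: u0 ∈ [-4/35, 1/35)
j=5 picked index 3: u0 ∈ [-1/14, 5/126)
j=6 picked index 5: u0 ∈ [-19/315, 26/315)
j=7 picked index 6: u0 ∈ [-11/630, 23/210)
j=8 picked index 7: u0 ∈ [1/105, 13/315)
j=9 picked index 9: u0 ∈ [1/210, 1/10)
intersection: [1/105, 1/35)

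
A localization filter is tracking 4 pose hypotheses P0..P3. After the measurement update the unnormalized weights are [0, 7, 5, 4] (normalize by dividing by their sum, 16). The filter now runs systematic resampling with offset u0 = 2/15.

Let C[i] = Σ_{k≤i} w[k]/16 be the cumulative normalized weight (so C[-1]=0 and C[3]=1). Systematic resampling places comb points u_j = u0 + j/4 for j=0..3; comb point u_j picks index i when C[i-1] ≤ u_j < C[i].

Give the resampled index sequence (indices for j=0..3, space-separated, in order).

1 1 2 3

C = [0, 7/16, 3/4, 1]
j=0: u_0=2/15 ∈ [0, 7/16) → index 1
j=1: u_1=23/60 ∈ [0, 7/16) → index 1
j=2: u_2=19/30 ∈ [7/16, 3/4) → index 2
j=3: u_3=53/60 ∈ [3/4, 1) → index 3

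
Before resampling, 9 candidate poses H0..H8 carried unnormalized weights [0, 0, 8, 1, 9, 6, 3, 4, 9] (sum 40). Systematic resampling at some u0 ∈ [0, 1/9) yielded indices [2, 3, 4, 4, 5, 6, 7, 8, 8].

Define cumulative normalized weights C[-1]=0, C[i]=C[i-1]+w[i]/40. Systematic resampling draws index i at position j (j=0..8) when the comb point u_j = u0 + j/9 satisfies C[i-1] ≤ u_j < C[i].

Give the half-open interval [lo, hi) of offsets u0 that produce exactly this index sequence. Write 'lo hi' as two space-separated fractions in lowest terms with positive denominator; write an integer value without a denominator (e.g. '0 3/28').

4/45 13/120

C = [0, 0, 1/5, 9/40, 9/20, 3/5, 27/40, 31/40, 1]
j=0 picked index 2: u0 ∈ [0, 1/5)
j=1 picked index 3: u0 ∈ [4/45, 41/360)
j=2 picked index 4: u0 ∈ [1/360, 41/180)
j=3 picked index 4: u0 ∈ [-13/120, 7/60)
j=4 picked index 5: u0 ∈ [1/180, 7/45)
j=5 picked index 6: u0 ∈ [2/45, 43/360)
j=6 picked index 7: u0 ∈ [1/120, 13/120)
j=7 picked index 8: u0 ∈ [-1/360, 2/9)
j=8 picked index 8: u0 ∈ [-41/360, 1/9)
intersection: [4/45, 13/120)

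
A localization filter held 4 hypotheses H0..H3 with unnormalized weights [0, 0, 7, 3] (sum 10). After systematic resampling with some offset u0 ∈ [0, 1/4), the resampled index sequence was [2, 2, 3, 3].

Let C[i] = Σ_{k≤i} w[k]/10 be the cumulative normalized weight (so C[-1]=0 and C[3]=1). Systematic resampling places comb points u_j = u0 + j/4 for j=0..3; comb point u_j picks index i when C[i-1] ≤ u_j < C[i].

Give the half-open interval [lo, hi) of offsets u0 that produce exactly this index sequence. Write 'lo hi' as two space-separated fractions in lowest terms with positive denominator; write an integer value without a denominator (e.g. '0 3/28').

C = [0, 0, 7/10, 1]
j=0 picked index 2: u0 ∈ [0, 7/10)
j=1 picked index 2: u0 ∈ [-1/4, 9/20)
j=2 picked index 3: u0 ∈ [1/5, 1/2)
j=3 picked index 3: u0 ∈ [-1/20, 1/4)
intersection: [1/5, 1/4)

1/5 1/4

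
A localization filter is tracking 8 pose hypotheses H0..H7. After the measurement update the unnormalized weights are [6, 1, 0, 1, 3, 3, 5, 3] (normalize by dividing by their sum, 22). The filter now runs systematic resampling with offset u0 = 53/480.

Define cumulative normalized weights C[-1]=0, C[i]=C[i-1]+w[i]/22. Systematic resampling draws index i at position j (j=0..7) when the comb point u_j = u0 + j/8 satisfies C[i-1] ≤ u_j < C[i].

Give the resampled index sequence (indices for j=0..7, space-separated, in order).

0 0 3 4 5 6 6 7

C = [3/11, 7/22, 7/22, 4/11, 1/2, 7/11, 19/22, 1]
j=0: u_0=53/480 ∈ [0, 3/11) → index 0
j=1: u_1=113/480 ∈ [0, 3/11) → index 0
j=2: u_2=173/480 ∈ [7/22, 4/11) → index 3
j=3: u_3=233/480 ∈ [4/11, 1/2) → index 4
j=4: u_4=293/480 ∈ [1/2, 7/11) → index 5
j=5: u_5=353/480 ∈ [7/11, 19/22) → index 6
j=6: u_6=413/480 ∈ [7/11, 19/22) → index 6
j=7: u_7=473/480 ∈ [19/22, 1) → index 7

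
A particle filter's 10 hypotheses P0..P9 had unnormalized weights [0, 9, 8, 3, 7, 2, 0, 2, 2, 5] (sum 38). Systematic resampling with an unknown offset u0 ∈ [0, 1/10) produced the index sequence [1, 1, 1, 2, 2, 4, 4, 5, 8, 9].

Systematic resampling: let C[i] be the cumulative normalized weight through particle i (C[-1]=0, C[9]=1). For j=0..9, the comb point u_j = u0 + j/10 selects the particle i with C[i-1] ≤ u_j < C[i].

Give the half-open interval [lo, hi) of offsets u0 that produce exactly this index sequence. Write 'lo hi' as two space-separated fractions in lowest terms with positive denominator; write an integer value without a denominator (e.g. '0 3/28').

1/38 7/190

C = [0, 9/38, 17/38, 10/19, 27/38, 29/38, 29/38, 31/38, 33/38, 1]
j=0 picked index 1: u0 ∈ [0, 9/38)
j=1 picked index 1: u0 ∈ [-1/10, 13/95)
j=2 picked index 1: u0 ∈ [-1/5, 7/190)
j=3 picked index 2: u0 ∈ [-6/95, 14/95)
j=4 picked index 2: u0 ∈ [-31/190, 9/190)
j=5 picked index 4: u0 ∈ [1/38, 4/19)
j=6 picked index 4: u0 ∈ [-7/95, 21/190)
j=7 picked index 5: u0 ∈ [1/95, 6/95)
j=8 picked index 8: u0 ∈ [3/190, 13/190)
j=9 picked index 9: u0 ∈ [-3/95, 1/10)
intersection: [1/38, 7/190)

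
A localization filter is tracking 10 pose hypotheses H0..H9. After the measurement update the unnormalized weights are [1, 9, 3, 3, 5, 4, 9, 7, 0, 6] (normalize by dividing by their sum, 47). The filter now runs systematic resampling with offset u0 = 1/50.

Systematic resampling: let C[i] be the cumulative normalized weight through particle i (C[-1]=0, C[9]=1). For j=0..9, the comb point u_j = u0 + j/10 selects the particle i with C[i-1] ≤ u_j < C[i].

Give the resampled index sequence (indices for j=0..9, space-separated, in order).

C = [1/47, 10/47, 13/47, 16/47, 21/47, 25/47, 34/47, 41/47, 41/47, 1]
j=0: u_0=1/50 ∈ [0, 1/47) → index 0
j=1: u_1=3/25 ∈ [1/47, 10/47) → index 1
j=2: u_2=11/50 ∈ [10/47, 13/47) → index 2
j=3: u_3=8/25 ∈ [13/47, 16/47) → index 3
j=4: u_4=21/50 ∈ [16/47, 21/47) → index 4
j=5: u_5=13/25 ∈ [21/47, 25/47) → index 5
j=6: u_6=31/50 ∈ [25/47, 34/47) → index 6
j=7: u_7=18/25 ∈ [25/47, 34/47) → index 6
j=8: u_8=41/50 ∈ [34/47, 41/47) → index 7
j=9: u_9=23/25 ∈ [41/47, 1) → index 9

0 1 2 3 4 5 6 6 7 9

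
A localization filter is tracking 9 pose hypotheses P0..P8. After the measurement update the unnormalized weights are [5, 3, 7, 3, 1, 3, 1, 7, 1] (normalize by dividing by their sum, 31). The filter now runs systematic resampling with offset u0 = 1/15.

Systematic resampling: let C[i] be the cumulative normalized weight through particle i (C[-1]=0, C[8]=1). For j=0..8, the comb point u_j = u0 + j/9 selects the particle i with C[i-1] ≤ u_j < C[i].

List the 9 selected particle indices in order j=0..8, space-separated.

C = [5/31, 8/31, 15/31, 18/31, 19/31, 22/31, 23/31, 30/31, 1]
j=0: u_0=1/15 ∈ [0, 5/31) → index 0
j=1: u_1=8/45 ∈ [5/31, 8/31) → index 1
j=2: u_2=13/45 ∈ [8/31, 15/31) → index 2
j=3: u_3=2/5 ∈ [8/31, 15/31) → index 2
j=4: u_4=23/45 ∈ [15/31, 18/31) → index 3
j=5: u_5=28/45 ∈ [19/31, 22/31) → index 5
j=6: u_6=11/15 ∈ [22/31, 23/31) → index 6
j=7: u_7=38/45 ∈ [23/31, 30/31) → index 7
j=8: u_8=43/45 ∈ [23/31, 30/31) → index 7

0 1 2 2 3 5 6 7 7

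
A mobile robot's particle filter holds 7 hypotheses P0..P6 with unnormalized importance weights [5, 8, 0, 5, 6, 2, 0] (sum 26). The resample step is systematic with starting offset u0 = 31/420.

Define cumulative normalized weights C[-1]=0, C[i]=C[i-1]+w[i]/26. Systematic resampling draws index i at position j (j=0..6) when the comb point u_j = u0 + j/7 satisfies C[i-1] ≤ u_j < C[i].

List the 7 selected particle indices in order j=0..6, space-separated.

0 1 1 3 3 4 5

C = [5/26, 1/2, 1/2, 9/13, 12/13, 1, 1]
j=0: u_0=31/420 ∈ [0, 5/26) → index 0
j=1: u_1=13/60 ∈ [5/26, 1/2) → index 1
j=2: u_2=151/420 ∈ [5/26, 1/2) → index 1
j=3: u_3=211/420 ∈ [1/2, 9/13) → index 3
j=4: u_4=271/420 ∈ [1/2, 9/13) → index 3
j=5: u_5=331/420 ∈ [9/13, 12/13) → index 4
j=6: u_6=391/420 ∈ [12/13, 1) → index 5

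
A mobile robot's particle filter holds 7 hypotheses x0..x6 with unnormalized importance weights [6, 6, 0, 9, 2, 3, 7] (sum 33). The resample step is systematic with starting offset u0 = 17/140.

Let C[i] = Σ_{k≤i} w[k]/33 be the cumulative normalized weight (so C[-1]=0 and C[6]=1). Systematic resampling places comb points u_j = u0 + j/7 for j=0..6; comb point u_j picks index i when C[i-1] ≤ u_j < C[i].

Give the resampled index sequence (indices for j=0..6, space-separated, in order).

0 1 3 3 4 6 6

C = [2/11, 4/11, 4/11, 7/11, 23/33, 26/33, 1]
j=0: u_0=17/140 ∈ [0, 2/11) → index 0
j=1: u_1=37/140 ∈ [2/11, 4/11) → index 1
j=2: u_2=57/140 ∈ [4/11, 7/11) → index 3
j=3: u_3=11/20 ∈ [4/11, 7/11) → index 3
j=4: u_4=97/140 ∈ [7/11, 23/33) → index 4
j=5: u_5=117/140 ∈ [26/33, 1) → index 6
j=6: u_6=137/140 ∈ [26/33, 1) → index 6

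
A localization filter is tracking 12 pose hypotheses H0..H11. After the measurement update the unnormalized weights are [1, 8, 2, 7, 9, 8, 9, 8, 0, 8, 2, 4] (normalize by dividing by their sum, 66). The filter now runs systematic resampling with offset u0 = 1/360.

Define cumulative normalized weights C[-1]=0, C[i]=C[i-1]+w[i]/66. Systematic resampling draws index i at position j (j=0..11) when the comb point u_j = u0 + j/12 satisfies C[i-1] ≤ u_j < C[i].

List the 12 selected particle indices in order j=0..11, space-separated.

0 1 3 3 4 5 5 6 7 7 9 10

C = [1/66, 3/22, 1/6, 3/11, 9/22, 35/66, 2/3, 26/33, 26/33, 10/11, 31/33, 1]
j=0: u_0=1/360 ∈ [0, 1/66) → index 0
j=1: u_1=31/360 ∈ [1/66, 3/22) → index 1
j=2: u_2=61/360 ∈ [1/6, 3/11) → index 3
j=3: u_3=91/360 ∈ [1/6, 3/11) → index 3
j=4: u_4=121/360 ∈ [3/11, 9/22) → index 4
j=5: u_5=151/360 ∈ [9/22, 35/66) → index 5
j=6: u_6=181/360 ∈ [9/22, 35/66) → index 5
j=7: u_7=211/360 ∈ [35/66, 2/3) → index 6
j=8: u_8=241/360 ∈ [2/3, 26/33) → index 7
j=9: u_9=271/360 ∈ [2/3, 26/33) → index 7
j=10: u_10=301/360 ∈ [26/33, 10/11) → index 9
j=11: u_11=331/360 ∈ [10/11, 31/33) → index 10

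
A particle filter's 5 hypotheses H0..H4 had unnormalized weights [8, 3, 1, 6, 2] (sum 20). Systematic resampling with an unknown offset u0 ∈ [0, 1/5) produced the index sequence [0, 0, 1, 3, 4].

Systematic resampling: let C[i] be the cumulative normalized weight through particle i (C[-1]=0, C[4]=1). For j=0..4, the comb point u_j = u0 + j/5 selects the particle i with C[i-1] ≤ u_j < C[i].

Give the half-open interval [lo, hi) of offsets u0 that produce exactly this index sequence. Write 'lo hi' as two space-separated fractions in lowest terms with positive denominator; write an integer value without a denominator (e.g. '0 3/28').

1/10 3/20

C = [2/5, 11/20, 3/5, 9/10, 1]
j=0 picked index 0: u0 ∈ [0, 2/5)
j=1 picked index 0: u0 ∈ [-1/5, 1/5)
j=2 picked index 1: u0 ∈ [0, 3/20)
j=3 picked index 3: u0 ∈ [0, 3/10)
j=4 picked index 4: u0 ∈ [1/10, 1/5)
intersection: [1/10, 3/20)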